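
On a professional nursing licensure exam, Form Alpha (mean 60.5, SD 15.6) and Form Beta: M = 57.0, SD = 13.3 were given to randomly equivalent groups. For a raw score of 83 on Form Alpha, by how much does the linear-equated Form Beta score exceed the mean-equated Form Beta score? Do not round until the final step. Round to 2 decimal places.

-3.32

Mean-equated: 83 + (57.0 − 60.5) = 79.50
Linear-equated: (13.3/15.6)(83 − 60.5) + 57.0 = 76.183
Difference = 76.183 − 79.50 = -3.32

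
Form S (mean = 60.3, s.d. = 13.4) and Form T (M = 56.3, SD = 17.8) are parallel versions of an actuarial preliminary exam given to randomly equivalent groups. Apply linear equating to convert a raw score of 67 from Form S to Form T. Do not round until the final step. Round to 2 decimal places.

Linear equating: y = (SD_Y/SD_X)(x − M_X) + M_Y
y = (17.8/13.4)(67 − 60.3) + 56.3
y = 1.328358 × 6.7 + 56.3 = 8.9000 + 56.3 = 65.20

65.20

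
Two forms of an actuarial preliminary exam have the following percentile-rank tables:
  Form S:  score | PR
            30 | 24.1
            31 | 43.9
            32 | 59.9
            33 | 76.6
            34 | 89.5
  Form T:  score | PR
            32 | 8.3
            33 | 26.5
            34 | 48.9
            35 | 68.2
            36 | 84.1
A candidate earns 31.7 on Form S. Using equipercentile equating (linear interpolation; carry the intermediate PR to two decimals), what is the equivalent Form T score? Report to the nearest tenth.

PR of 31.7 on Form S: 43.9 + (31.7 − 31)/(32 − 31) × (59.9 − 43.9) = 55.10
On Form T, PR 55.10 falls between score 34 (PR 48.9) and 35 (PR 68.2).
Interpolate: 34 + (55.10 − 48.9)/(68.2 − 48.9) × (35 − 34) = 34.3

34.3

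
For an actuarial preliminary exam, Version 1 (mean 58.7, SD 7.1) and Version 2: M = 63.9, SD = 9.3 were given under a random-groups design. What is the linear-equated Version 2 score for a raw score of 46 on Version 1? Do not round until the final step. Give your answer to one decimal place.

47.3

Linear equating: y = (SD_Y/SD_X)(x − M_X) + M_Y
y = (9.3/7.1)(46 − 58.7) + 63.9
y = 1.309859 × -12.7 + 63.9 = -16.6352 + 63.9 = 47.3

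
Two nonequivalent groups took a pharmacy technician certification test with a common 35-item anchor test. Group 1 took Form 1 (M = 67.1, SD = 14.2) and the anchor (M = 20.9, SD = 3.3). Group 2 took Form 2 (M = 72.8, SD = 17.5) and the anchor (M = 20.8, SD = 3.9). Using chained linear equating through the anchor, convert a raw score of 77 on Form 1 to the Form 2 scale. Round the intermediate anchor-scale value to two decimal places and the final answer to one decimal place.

Form 1 → anchor (Group 1): v = (3.3/14.2)(77 − 67.1) + 20.9 = 23.20
anchor → Form 2 (Group 2): y = (17.5/3.9)(23.20 − 20.8) + 72.8 = 83.6

83.6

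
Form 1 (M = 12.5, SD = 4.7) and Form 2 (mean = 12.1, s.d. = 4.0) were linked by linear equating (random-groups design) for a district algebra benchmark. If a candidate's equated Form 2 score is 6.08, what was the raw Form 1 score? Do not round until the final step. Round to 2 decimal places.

Invert y = (SD_Y/SD_X)(x − M_X) + M_Y:
x = (SD_X/SD_Y)(y − M_Y) + M_X = (4.7/4.0)(6.08 − 12.1) + 12.5
x = 1.175000 × -6.020 + 12.5 = 5.43

5.43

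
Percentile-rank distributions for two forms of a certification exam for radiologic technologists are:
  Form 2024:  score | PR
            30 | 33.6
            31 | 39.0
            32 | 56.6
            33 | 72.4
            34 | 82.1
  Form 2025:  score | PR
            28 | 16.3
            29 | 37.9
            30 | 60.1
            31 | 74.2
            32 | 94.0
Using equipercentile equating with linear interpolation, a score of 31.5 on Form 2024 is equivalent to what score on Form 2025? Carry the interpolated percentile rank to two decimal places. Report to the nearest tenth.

29.4

PR of 31.5 on Form 2024: 39.0 + (31.5 − 31)/(32 − 31) × (56.6 − 39.0) = 47.80
On Form 2025, PR 47.80 falls between score 29 (PR 37.9) and 30 (PR 60.1).
Interpolate: 29 + (47.80 − 37.9)/(60.1 − 37.9) × (30 − 29) = 29.4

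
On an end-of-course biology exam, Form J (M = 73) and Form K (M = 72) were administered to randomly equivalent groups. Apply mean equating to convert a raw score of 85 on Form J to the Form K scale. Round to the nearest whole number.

84

Mean equating: y = x + (M_Y − M_X) = 85 + (72 − 73) = 84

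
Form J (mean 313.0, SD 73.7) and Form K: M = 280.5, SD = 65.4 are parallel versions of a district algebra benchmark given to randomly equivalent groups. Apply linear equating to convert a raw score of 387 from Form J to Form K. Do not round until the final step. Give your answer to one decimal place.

Linear equating: y = (SD_Y/SD_X)(x − M_X) + M_Y
y = (65.4/73.7)(387 − 313.0) + 280.5
y = 0.887381 × 74.0 + 280.5 = 65.6662 + 280.5 = 346.2

346.2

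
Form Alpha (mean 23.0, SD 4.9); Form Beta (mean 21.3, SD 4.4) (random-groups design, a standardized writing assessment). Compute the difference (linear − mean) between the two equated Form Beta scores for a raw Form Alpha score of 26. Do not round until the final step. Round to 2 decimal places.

-0.31

Mean-equated: 26 + (21.3 − 23.0) = 24.30
Linear-equated: (4.4/4.9)(26 − 23.0) + 21.3 = 23.994
Difference = 23.994 − 24.30 = -0.31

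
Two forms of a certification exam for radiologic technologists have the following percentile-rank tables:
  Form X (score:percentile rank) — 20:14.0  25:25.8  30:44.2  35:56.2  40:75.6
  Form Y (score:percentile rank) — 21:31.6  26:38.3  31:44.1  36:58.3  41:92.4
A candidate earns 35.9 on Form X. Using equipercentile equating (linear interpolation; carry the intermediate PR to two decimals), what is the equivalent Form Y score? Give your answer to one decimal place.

PR of 35.9 on Form X: 56.2 + (35.9 − 35)/(40 − 35) × (75.6 − 56.2) = 59.69
On Form Y, PR 59.69 falls between score 36 (PR 58.3) and 41 (PR 92.4).
Interpolate: 36 + (59.69 − 58.3)/(92.4 − 58.3) × (41 − 36) = 36.2

36.2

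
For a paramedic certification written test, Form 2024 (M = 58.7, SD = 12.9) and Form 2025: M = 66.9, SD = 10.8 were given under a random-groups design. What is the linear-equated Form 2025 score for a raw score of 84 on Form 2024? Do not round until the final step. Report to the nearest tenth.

88.1

Linear equating: y = (SD_Y/SD_X)(x − M_X) + M_Y
y = (10.8/12.9)(84 − 58.7) + 66.9
y = 0.837209 × 25.3 + 66.9 = 21.1814 + 66.9 = 88.1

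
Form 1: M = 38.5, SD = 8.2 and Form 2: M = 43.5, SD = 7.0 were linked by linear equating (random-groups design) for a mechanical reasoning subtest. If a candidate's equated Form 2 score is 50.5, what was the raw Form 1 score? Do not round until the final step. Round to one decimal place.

Invert y = (SD_Y/SD_X)(x − M_X) + M_Y:
x = (SD_X/SD_Y)(y − M_Y) + M_X = (8.2/7.0)(50.5 − 43.5) + 38.5
x = 1.171429 × 7.000 + 38.5 = 46.7

46.7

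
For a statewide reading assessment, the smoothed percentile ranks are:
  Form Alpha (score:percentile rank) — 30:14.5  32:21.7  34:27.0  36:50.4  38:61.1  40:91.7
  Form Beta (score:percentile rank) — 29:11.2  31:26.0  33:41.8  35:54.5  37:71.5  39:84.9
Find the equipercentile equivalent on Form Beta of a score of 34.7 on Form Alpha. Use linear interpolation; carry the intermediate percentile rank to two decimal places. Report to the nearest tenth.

32.2

PR of 34.7 on Form Alpha: 27.0 + (34.7 − 34)/(36 − 34) × (50.4 − 27.0) = 35.19
On Form Beta, PR 35.19 falls between score 31 (PR 26.0) and 33 (PR 41.8).
Interpolate: 31 + (35.19 − 26.0)/(41.8 − 26.0) × (33 − 31) = 32.2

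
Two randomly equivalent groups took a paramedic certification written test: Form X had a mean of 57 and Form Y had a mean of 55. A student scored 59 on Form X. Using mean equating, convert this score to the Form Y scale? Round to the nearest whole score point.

57

Mean equating: y = x + (M_Y − M_X) = 59 + (55 − 57) = 57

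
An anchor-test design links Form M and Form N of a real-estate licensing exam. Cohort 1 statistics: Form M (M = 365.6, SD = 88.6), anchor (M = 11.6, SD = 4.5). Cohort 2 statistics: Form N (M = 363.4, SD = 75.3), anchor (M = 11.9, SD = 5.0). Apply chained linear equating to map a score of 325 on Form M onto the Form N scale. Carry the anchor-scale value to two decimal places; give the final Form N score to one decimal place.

Form M → anchor (Cohort 1): v = (4.5/88.6)(325 − 365.6) + 11.6 = 9.54
anchor → Form N (Cohort 2): y = (75.3/5.0)(9.54 − 11.9) + 363.4 = 327.9

327.9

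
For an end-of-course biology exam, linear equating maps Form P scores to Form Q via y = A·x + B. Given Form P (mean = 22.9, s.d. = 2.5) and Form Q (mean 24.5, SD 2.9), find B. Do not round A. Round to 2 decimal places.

-2.06

A = SD_Y / SD_X = 2.9 / 2.5 = 1.160000
B = M_Y − A·M_X = 24.5 − 1.160000 × 22.9 = -2.06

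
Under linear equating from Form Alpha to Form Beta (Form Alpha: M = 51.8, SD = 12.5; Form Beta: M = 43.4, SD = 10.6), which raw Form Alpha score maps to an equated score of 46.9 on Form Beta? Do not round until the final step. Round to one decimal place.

55.9

Invert y = (SD_Y/SD_X)(x − M_X) + M_Y:
x = (SD_X/SD_Y)(y − M_Y) + M_X = (12.5/10.6)(46.9 − 43.4) + 51.8
x = 1.179245 × 3.500 + 51.8 = 55.9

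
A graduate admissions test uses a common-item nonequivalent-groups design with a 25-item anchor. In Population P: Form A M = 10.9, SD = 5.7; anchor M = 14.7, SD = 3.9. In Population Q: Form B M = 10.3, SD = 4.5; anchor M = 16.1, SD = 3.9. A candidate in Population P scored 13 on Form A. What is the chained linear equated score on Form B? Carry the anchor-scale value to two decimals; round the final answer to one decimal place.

Form A → anchor (Population P): v = (3.9/5.7)(13 − 10.9) + 14.7 = 16.14
anchor → Form B (Population Q): y = (4.5/3.9)(16.14 − 16.1) + 10.3 = 10.3

10.3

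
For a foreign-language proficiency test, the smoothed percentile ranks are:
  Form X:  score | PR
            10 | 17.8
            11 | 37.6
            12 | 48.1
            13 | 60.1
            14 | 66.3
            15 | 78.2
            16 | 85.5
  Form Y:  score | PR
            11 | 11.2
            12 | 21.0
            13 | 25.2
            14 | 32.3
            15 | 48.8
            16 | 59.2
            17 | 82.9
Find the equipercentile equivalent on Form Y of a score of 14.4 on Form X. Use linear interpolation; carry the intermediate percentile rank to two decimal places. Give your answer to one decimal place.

PR of 14.4 on Form X: 66.3 + (14.4 − 14)/(15 − 14) × (78.2 − 66.3) = 71.06
On Form Y, PR 71.06 falls between score 16 (PR 59.2) and 17 (PR 82.9).
Interpolate: 16 + (71.06 − 59.2)/(82.9 − 59.2) × (17 − 16) = 16.5

16.5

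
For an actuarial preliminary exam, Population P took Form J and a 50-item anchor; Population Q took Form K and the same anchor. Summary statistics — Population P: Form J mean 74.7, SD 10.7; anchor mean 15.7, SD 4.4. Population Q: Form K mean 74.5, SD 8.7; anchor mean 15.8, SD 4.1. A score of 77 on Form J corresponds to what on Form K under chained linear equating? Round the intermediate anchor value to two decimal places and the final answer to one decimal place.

76.3

Form J → anchor (Population P): v = (4.4/10.7)(77 − 74.7) + 15.7 = 16.65
anchor → Form K (Population Q): y = (8.7/4.1)(16.65 − 15.8) + 74.5 = 76.3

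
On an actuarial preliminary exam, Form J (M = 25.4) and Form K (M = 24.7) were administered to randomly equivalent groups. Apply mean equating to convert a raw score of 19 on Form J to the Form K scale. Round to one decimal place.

Mean equating: y = x + (M_Y − M_X) = 19 + (24.7 − 25.4) = 18.3

18.3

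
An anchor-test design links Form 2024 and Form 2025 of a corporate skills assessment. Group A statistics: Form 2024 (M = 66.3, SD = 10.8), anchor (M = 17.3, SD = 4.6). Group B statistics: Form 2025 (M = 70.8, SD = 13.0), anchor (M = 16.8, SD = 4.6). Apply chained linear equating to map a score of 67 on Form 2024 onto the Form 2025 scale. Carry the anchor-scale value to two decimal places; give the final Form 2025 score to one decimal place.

Form 2024 → anchor (Group A): v = (4.6/10.8)(67 − 66.3) + 17.3 = 17.60
anchor → Form 2025 (Group B): y = (13.0/4.6)(17.60 − 16.8) + 70.8 = 73.1

73.1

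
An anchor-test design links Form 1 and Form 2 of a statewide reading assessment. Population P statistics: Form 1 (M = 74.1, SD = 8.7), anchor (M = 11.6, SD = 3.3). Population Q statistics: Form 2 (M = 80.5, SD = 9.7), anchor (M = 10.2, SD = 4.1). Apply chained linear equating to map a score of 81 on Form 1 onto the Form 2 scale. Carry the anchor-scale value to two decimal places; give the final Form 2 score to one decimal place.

90.0

Form 1 → anchor (Population P): v = (3.3/8.7)(81 − 74.1) + 11.6 = 14.22
anchor → Form 2 (Population Q): y = (9.7/4.1)(14.22 − 10.2) + 80.5 = 90.0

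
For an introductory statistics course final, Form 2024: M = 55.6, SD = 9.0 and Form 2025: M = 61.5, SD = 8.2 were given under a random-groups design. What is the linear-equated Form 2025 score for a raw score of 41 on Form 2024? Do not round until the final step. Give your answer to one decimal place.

48.2

Linear equating: y = (SD_Y/SD_X)(x − M_X) + M_Y
y = (8.2/9.0)(41 − 55.6) + 61.5
y = 0.911111 × -14.6 + 61.5 = -13.3022 + 61.5 = 48.2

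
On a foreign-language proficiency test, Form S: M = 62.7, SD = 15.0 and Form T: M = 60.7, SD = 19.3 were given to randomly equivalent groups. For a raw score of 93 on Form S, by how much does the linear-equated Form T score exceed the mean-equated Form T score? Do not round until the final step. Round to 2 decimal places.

8.69

Mean-equated: 93 + (60.7 − 62.7) = 91.00
Linear-equated: (19.3/15.0)(93 − 62.7) + 60.7 = 99.686
Difference = 99.686 − 91.00 = 8.69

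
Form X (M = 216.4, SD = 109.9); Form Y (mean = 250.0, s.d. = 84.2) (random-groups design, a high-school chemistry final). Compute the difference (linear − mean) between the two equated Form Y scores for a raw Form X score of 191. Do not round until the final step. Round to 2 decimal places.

5.94

Mean-equated: 191 + (250.0 − 216.4) = 224.60
Linear-equated: (84.2/109.9)(191 − 216.4) + 250.0 = 230.540
Difference = 230.540 − 224.60 = 5.94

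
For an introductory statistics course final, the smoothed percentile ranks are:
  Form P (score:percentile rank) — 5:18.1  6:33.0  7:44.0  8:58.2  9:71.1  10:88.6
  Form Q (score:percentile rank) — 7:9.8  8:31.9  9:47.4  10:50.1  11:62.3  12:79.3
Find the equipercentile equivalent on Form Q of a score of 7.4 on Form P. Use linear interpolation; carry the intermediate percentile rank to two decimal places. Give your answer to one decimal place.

9.8

PR of 7.4 on Form P: 44.0 + (7.4 − 7)/(8 − 7) × (58.2 − 44.0) = 49.68
On Form Q, PR 49.68 falls between score 9 (PR 47.4) and 10 (PR 50.1).
Interpolate: 9 + (49.68 − 47.4)/(50.1 − 47.4) × (10 − 9) = 9.8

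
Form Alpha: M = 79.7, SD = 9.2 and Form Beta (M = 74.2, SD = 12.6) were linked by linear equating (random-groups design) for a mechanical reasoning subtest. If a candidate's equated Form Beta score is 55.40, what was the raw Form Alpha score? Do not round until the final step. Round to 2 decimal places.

Invert y = (SD_Y/SD_X)(x − M_X) + M_Y:
x = (SD_X/SD_Y)(y − M_Y) + M_X = (9.2/12.6)(55.40 − 74.2) + 79.7
x = 0.730159 × -18.800 + 79.7 = 65.97

65.97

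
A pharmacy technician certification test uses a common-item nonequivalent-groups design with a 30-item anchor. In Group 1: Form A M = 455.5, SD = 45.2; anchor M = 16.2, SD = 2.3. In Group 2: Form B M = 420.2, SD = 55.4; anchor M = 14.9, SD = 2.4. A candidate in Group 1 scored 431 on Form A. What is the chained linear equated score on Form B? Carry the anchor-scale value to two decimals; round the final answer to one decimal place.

Form A → anchor (Group 1): v = (2.3/45.2)(431 − 455.5) + 16.2 = 14.95
anchor → Form B (Group 2): y = (55.4/2.4)(14.95 − 14.9) + 420.2 = 421.4

421.4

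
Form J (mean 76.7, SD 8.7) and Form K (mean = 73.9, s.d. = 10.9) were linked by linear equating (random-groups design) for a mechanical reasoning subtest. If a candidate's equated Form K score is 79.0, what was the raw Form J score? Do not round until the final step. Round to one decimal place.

Invert y = (SD_Y/SD_X)(x − M_X) + M_Y:
x = (SD_X/SD_Y)(y − M_Y) + M_X = (8.7/10.9)(79.0 − 73.9) + 76.7
x = 0.798165 × 5.100 + 76.7 = 80.8

80.8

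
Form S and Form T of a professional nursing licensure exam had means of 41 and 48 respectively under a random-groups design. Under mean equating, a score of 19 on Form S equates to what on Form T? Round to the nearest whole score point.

Mean equating: y = x + (M_Y − M_X) = 19 + (48 − 41) = 26

26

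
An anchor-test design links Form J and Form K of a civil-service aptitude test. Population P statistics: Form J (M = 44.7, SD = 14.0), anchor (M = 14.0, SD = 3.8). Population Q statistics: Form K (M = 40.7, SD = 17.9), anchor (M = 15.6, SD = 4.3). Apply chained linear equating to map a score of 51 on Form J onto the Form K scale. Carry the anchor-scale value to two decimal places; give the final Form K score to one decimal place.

Form J → anchor (Population P): v = (3.8/14.0)(51 − 44.7) + 14.0 = 15.71
anchor → Form K (Population Q): y = (17.9/4.3)(15.71 − 15.6) + 40.7 = 41.2

41.2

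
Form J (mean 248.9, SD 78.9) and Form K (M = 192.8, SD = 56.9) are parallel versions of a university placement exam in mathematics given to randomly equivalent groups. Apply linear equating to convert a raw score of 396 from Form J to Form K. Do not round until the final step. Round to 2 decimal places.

298.88

Linear equating: y = (SD_Y/SD_X)(x − M_X) + M_Y
y = (56.9/78.9)(396 − 248.9) + 192.8
y = 0.721166 × 147.1 + 192.8 = 106.0835 + 192.8 = 298.88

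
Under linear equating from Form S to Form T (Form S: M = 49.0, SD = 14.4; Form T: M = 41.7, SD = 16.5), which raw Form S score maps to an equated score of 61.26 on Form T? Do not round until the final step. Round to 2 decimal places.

66.07

Invert y = (SD_Y/SD_X)(x − M_X) + M_Y:
x = (SD_X/SD_Y)(y − M_Y) + M_X = (14.4/16.5)(61.26 − 41.7) + 49.0
x = 0.872727 × 19.560 + 49.0 = 66.07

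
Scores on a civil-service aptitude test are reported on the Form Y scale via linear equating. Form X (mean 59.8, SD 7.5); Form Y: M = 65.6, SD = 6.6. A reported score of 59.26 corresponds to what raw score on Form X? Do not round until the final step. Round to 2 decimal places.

Invert y = (SD_Y/SD_X)(x − M_X) + M_Y:
x = (SD_X/SD_Y)(y − M_Y) + M_X = (7.5/6.6)(59.26 − 65.6) + 59.8
x = 1.136364 × -6.340 + 59.8 = 52.60

52.60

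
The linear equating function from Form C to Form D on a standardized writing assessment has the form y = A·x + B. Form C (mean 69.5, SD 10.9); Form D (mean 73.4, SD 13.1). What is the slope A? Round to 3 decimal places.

1.202

A = SD_Y / SD_X = 13.1 / 10.9 = 1.202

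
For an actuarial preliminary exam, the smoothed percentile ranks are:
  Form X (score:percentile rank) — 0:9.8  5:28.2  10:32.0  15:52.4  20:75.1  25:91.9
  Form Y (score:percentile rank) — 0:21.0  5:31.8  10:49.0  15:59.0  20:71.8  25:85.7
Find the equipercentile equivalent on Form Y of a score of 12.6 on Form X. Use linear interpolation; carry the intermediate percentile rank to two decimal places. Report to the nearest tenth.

8.1

PR of 12.6 on Form X: 32.0 + (12.6 − 10)/(15 − 10) × (52.4 − 32.0) = 42.61
On Form Y, PR 42.61 falls between score 5 (PR 31.8) and 10 (PR 49.0).
Interpolate: 5 + (42.61 − 31.8)/(49.0 − 31.8) × (10 − 5) = 8.1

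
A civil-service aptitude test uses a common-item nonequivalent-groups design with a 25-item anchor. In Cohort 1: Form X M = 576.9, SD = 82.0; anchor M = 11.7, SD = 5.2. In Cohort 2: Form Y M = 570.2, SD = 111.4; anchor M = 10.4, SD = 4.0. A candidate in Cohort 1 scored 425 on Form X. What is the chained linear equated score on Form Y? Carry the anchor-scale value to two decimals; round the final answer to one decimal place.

338.2

Form X → anchor (Cohort 1): v = (5.2/82.0)(425 − 576.9) + 11.7 = 2.07
anchor → Form Y (Cohort 2): y = (111.4/4.0)(2.07 − 10.4) + 570.2 = 338.2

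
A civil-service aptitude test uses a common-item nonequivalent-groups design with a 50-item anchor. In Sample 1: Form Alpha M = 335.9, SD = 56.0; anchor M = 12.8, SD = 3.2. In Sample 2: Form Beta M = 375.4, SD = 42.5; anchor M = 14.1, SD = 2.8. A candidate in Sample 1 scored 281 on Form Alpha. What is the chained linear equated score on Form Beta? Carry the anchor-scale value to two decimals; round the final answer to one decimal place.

Form Alpha → anchor (Sample 1): v = (3.2/56.0)(281 − 335.9) + 12.8 = 9.66
anchor → Form Beta (Sample 2): y = (42.5/2.8)(9.66 − 14.1) + 375.4 = 308.0

308.0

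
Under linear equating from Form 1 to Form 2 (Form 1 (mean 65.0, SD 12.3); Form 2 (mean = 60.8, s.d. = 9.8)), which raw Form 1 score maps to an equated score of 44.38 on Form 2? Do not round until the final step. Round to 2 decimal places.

44.39

Invert y = (SD_Y/SD_X)(x − M_X) + M_Y:
x = (SD_X/SD_Y)(y − M_Y) + M_X = (12.3/9.8)(44.38 − 60.8) + 65.0
x = 1.255102 × -16.420 + 65.0 = 44.39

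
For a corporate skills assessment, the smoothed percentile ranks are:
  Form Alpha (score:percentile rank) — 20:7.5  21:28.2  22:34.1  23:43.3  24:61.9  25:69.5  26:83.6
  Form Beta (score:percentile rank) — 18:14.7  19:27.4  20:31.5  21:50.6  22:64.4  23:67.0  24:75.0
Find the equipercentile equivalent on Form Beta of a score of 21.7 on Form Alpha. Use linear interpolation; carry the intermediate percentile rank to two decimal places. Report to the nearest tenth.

PR of 21.7 on Form Alpha: 28.2 + (21.7 − 21)/(22 − 21) × (34.1 − 28.2) = 32.33
On Form Beta, PR 32.33 falls between score 20 (PR 31.5) and 21 (PR 50.6).
Interpolate: 20 + (32.33 − 31.5)/(50.6 − 31.5) × (21 − 20) = 20.0

20.0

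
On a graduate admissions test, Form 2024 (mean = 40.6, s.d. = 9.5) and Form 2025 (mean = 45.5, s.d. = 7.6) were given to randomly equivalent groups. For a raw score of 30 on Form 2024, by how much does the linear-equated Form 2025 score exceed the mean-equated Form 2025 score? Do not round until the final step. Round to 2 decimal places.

2.12

Mean-equated: 30 + (45.5 − 40.6) = 34.90
Linear-equated: (7.6/9.5)(30 − 40.6) + 45.5 = 37.020
Difference = 37.020 − 34.90 = 2.12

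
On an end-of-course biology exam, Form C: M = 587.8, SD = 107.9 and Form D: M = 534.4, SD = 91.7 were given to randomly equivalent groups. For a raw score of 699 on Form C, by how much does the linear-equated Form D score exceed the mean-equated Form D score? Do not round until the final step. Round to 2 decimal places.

Mean-equated: 699 + (534.4 − 587.8) = 645.60
Linear-equated: (91.7/107.9)(699 − 587.8) + 534.4 = 628.905
Difference = 628.905 − 645.60 = -16.70

-16.70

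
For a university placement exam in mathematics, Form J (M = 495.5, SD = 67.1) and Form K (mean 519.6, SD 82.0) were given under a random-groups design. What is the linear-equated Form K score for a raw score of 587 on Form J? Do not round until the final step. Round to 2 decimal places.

Linear equating: y = (SD_Y/SD_X)(x − M_X) + M_Y
y = (82.0/67.1)(587 − 495.5) + 519.6
y = 1.222057 × 91.5 + 519.6 = 111.8182 + 519.6 = 631.42

631.42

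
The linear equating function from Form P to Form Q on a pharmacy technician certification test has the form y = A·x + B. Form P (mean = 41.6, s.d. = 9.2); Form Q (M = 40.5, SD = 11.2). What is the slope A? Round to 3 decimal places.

1.217

A = SD_Y / SD_X = 11.2 / 9.2 = 1.217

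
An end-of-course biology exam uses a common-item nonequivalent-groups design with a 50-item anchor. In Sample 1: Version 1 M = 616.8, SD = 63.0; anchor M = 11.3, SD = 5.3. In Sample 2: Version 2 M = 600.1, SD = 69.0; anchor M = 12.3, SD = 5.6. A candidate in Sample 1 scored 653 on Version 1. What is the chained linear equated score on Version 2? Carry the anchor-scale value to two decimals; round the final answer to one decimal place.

Version 1 → anchor (Sample 1): v = (5.3/63.0)(653 − 616.8) + 11.3 = 14.35
anchor → Version 2 (Sample 2): y = (69.0/5.6)(14.35 − 12.3) + 600.1 = 625.4

625.4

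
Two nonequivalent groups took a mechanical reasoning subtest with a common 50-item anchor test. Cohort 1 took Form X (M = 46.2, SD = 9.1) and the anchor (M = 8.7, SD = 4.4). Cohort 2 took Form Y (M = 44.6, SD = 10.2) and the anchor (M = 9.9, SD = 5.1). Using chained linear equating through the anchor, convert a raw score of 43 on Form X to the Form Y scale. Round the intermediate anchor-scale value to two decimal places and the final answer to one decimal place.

Form X → anchor (Cohort 1): v = (4.4/9.1)(43 − 46.2) + 8.7 = 7.15
anchor → Form Y (Cohort 2): y = (10.2/5.1)(7.15 − 9.9) + 44.6 = 39.1

39.1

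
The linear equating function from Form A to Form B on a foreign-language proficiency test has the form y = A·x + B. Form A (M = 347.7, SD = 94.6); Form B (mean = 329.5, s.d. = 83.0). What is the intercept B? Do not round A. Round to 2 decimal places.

24.44

A = SD_Y / SD_X = 83.0 / 94.6 = 0.877378
B = M_Y − A·M_X = 329.5 − 0.877378 × 347.7 = 24.44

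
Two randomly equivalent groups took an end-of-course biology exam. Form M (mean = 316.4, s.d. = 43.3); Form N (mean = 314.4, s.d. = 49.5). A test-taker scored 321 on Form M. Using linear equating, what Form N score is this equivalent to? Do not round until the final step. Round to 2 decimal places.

319.66

Linear equating: y = (SD_Y/SD_X)(x − M_X) + M_Y
y = (49.5/43.3)(321 − 316.4) + 314.4
y = 1.143187 × 4.6 + 314.4 = 5.2587 + 314.4 = 319.66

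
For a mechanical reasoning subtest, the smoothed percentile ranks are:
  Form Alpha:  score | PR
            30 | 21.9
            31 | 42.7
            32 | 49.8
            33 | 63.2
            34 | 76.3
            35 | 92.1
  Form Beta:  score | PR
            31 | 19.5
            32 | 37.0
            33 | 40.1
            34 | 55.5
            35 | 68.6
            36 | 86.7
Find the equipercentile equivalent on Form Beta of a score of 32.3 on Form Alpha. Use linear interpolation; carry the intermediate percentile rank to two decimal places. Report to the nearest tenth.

PR of 32.3 on Form Alpha: 49.8 + (32.3 − 32)/(33 − 32) × (63.2 − 49.8) = 53.82
On Form Beta, PR 53.82 falls between score 33 (PR 40.1) and 34 (PR 55.5).
Interpolate: 33 + (53.82 − 40.1)/(55.5 − 40.1) × (34 − 33) = 33.9

33.9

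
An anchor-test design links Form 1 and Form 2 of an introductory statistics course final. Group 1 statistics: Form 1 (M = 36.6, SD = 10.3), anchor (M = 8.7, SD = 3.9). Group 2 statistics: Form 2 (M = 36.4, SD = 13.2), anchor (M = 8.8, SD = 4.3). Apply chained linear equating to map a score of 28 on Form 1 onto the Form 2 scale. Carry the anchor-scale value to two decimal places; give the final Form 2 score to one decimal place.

Form 1 → anchor (Group 1): v = (3.9/10.3)(28 − 36.6) + 8.7 = 5.44
anchor → Form 2 (Group 2): y = (13.2/4.3)(5.44 − 8.8) + 36.4 = 26.1

26.1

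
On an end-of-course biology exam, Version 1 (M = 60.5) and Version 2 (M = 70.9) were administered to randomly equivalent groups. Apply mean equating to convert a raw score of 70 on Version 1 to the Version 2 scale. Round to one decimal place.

Mean equating: y = x + (M_Y − M_X) = 70 + (70.9 − 60.5) = 80.4

80.4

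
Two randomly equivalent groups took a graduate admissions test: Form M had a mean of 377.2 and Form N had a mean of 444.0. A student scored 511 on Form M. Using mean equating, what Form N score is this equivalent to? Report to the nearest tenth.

577.8

Mean equating: y = x + (M_Y − M_X) = 511 + (444.0 − 377.2) = 577.8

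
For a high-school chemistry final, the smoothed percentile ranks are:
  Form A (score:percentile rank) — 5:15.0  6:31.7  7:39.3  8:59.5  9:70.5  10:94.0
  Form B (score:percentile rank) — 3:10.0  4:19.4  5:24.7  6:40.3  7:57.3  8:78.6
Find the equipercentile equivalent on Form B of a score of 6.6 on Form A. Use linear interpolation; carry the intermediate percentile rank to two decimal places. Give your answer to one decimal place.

PR of 6.6 on Form A: 31.7 + (6.6 − 6)/(7 − 6) × (39.3 − 31.7) = 36.26
On Form B, PR 36.26 falls between score 5 (PR 24.7) and 6 (PR 40.3).
Interpolate: 5 + (36.26 − 24.7)/(40.3 − 24.7) × (6 − 5) = 5.7

5.7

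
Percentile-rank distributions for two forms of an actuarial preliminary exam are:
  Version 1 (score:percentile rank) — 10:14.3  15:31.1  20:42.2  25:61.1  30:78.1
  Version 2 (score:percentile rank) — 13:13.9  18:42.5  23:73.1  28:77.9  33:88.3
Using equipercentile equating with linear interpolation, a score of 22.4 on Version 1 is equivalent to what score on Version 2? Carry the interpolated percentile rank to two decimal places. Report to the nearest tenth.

19.4

PR of 22.4 on Version 1: 42.2 + (22.4 − 20)/(25 − 20) × (61.1 − 42.2) = 51.27
On Version 2, PR 51.27 falls between score 18 (PR 42.5) and 23 (PR 73.1).
Interpolate: 18 + (51.27 − 42.5)/(73.1 − 42.5) × (23 − 18) = 19.4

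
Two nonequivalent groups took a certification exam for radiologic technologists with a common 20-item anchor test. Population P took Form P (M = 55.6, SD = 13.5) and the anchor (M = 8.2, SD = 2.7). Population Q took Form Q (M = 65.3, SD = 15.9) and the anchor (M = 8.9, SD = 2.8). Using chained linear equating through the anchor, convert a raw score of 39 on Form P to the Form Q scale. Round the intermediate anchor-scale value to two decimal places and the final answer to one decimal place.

Form P → anchor (Population P): v = (2.7/13.5)(39 − 55.6) + 8.2 = 4.88
anchor → Form Q (Population Q): y = (15.9/2.8)(4.88 − 8.9) + 65.3 = 42.5

42.5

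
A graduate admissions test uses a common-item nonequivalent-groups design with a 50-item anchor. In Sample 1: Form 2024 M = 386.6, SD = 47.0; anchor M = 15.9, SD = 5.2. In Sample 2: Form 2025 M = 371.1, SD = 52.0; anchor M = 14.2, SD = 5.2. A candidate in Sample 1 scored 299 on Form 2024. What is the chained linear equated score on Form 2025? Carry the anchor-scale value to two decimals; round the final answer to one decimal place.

291.2

Form 2024 → anchor (Sample 1): v = (5.2/47.0)(299 − 386.6) + 15.9 = 6.21
anchor → Form 2025 (Sample 2): y = (52.0/5.2)(6.21 − 14.2) + 371.1 = 291.2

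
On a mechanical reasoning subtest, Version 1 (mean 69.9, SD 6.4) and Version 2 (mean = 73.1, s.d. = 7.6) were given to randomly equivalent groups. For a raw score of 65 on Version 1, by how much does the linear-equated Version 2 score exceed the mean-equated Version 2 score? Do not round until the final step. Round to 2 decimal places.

-0.92

Mean-equated: 65 + (73.1 − 69.9) = 68.20
Linear-equated: (7.6/6.4)(65 − 69.9) + 73.1 = 67.281
Difference = 67.281 − 68.20 = -0.92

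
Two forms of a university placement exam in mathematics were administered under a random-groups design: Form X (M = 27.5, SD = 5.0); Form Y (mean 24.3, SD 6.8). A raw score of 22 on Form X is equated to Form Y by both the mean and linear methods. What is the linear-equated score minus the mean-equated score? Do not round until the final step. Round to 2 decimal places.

Mean-equated: 22 + (24.3 − 27.5) = 18.80
Linear-equated: (6.8/5.0)(22 − 27.5) + 24.3 = 16.820
Difference = 16.820 − 18.80 = -1.98

-1.98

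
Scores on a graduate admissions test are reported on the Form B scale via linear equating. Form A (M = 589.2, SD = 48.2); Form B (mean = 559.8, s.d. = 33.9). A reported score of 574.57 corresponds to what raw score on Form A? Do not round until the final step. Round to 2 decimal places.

Invert y = (SD_Y/SD_X)(x − M_X) + M_Y:
x = (SD_X/SD_Y)(y − M_Y) + M_X = (48.2/33.9)(574.57 − 559.8) + 589.2
x = 1.421829 × 14.770 + 589.2 = 610.20

610.20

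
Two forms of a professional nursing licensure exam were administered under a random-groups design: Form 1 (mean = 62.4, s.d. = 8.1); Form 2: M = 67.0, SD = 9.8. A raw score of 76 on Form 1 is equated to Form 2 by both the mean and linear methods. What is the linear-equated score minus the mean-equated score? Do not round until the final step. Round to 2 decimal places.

Mean-equated: 76 + (67.0 − 62.4) = 80.60
Linear-equated: (9.8/8.1)(76 − 62.4) + 67.0 = 83.454
Difference = 83.454 − 80.60 = 2.85

2.85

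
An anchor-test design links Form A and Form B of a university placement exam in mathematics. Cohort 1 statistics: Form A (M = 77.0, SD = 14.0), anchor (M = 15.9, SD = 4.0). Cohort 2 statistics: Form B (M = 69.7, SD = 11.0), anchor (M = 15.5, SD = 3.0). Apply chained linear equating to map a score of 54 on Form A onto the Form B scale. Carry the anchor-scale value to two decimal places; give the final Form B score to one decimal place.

Form A → anchor (Cohort 1): v = (4.0/14.0)(54 − 77.0) + 15.9 = 9.33
anchor → Form B (Cohort 2): y = (11.0/3.0)(9.33 − 15.5) + 69.7 = 47.1

47.1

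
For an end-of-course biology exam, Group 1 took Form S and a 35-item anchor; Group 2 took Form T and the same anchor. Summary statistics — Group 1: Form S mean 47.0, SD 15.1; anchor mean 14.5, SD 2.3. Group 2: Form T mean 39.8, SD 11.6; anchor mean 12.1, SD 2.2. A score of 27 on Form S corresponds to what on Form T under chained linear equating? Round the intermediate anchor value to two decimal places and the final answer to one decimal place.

36.4

Form S → anchor (Group 1): v = (2.3/15.1)(27 − 47.0) + 14.5 = 11.45
anchor → Form T (Group 2): y = (11.6/2.2)(11.45 − 12.1) + 39.8 = 36.4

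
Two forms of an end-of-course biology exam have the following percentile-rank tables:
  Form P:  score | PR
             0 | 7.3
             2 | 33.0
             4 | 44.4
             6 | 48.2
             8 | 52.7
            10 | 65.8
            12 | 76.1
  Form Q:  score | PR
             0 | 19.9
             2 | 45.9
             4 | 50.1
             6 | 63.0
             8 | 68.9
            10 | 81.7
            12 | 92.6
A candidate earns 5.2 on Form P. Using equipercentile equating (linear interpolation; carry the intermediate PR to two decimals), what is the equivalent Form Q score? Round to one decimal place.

2.4

PR of 5.2 on Form P: 44.4 + (5.2 − 4)/(6 − 4) × (48.2 − 44.4) = 46.68
On Form Q, PR 46.68 falls between score 2 (PR 45.9) and 4 (PR 50.1).
Interpolate: 2 + (46.68 − 45.9)/(50.1 − 45.9) × (4 − 2) = 2.4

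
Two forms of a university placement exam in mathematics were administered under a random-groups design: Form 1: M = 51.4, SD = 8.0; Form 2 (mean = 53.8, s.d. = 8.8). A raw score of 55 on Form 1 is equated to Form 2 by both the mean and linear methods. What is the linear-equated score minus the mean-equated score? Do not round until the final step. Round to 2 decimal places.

Mean-equated: 55 + (53.8 − 51.4) = 57.40
Linear-equated: (8.8/8.0)(55 − 51.4) + 53.8 = 57.760
Difference = 57.760 − 57.40 = 0.36

0.36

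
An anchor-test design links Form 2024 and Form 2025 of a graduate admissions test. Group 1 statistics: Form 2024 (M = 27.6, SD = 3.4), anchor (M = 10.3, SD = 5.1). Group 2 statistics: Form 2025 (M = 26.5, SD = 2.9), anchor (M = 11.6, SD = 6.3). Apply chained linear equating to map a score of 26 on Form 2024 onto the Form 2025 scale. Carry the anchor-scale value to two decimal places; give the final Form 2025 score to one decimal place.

24.8

Form 2024 → anchor (Group 1): v = (5.1/3.4)(26 − 27.6) + 10.3 = 7.90
anchor → Form 2025 (Group 2): y = (2.9/6.3)(7.90 − 11.6) + 26.5 = 24.8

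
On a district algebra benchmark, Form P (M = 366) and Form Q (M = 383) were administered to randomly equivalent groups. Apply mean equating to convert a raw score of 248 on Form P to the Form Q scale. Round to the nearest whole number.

265

Mean equating: y = x + (M_Y − M_X) = 248 + (383 − 366) = 265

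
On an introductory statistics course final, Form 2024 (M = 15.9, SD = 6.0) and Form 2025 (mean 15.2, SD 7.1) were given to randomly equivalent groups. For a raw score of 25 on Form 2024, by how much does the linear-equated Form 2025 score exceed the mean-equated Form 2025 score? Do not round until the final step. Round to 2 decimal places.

1.67

Mean-equated: 25 + (15.2 − 15.9) = 24.30
Linear-equated: (7.1/6.0)(25 − 15.9) + 15.2 = 25.968
Difference = 25.968 − 24.30 = 1.67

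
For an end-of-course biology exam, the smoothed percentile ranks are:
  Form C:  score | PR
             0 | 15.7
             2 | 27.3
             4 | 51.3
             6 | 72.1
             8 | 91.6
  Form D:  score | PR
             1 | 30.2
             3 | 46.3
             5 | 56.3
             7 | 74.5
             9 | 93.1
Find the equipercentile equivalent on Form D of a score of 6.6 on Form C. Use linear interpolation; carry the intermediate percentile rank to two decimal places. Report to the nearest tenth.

PR of 6.6 on Form C: 72.1 + (6.6 − 6)/(8 − 6) × (91.6 − 72.1) = 77.95
On Form D, PR 77.95 falls between score 7 (PR 74.5) and 9 (PR 93.1).
Interpolate: 7 + (77.95 − 74.5)/(93.1 − 74.5) × (9 − 7) = 7.4

7.4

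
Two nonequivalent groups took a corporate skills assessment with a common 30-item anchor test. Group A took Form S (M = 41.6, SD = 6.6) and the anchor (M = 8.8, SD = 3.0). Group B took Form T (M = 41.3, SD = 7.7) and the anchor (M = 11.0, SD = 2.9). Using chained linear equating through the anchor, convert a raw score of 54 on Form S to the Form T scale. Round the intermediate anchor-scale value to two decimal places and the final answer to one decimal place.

50.4

Form S → anchor (Group A): v = (3.0/6.6)(54 − 41.6) + 8.8 = 14.44
anchor → Form T (Group B): y = (7.7/2.9)(14.44 − 11.0) + 41.3 = 50.4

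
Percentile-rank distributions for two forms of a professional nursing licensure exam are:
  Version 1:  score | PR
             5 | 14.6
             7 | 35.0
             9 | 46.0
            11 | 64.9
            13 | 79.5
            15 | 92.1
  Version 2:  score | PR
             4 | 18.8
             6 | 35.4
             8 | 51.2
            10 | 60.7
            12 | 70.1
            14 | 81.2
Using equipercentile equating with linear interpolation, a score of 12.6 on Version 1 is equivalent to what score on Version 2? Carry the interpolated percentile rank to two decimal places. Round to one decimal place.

PR of 12.6 on Version 1: 64.9 + (12.6 − 11)/(13 − 11) × (79.5 − 64.9) = 76.58
On Version 2, PR 76.58 falls between score 12 (PR 70.1) and 14 (PR 81.2).
Interpolate: 12 + (76.58 − 70.1)/(81.2 − 70.1) × (14 − 12) = 13.2

13.2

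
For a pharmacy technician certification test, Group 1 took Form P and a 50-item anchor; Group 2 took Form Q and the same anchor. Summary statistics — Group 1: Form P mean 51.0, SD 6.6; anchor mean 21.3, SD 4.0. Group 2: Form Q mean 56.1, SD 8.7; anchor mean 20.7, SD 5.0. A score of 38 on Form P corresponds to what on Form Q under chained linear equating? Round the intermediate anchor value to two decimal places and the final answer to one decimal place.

Form P → anchor (Group 1): v = (4.0/6.6)(38 − 51.0) + 21.3 = 13.42
anchor → Form Q (Group 2): y = (8.7/5.0)(13.42 − 20.7) + 56.1 = 43.4

43.4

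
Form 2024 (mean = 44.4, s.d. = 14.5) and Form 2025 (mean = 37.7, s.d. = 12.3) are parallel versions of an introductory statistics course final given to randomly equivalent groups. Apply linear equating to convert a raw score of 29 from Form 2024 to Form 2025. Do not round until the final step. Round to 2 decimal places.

24.64

Linear equating: y = (SD_Y/SD_X)(x − M_X) + M_Y
y = (12.3/14.5)(29 − 44.4) + 37.7
y = 0.848276 × -15.4 + 37.7 = -13.0634 + 37.7 = 24.64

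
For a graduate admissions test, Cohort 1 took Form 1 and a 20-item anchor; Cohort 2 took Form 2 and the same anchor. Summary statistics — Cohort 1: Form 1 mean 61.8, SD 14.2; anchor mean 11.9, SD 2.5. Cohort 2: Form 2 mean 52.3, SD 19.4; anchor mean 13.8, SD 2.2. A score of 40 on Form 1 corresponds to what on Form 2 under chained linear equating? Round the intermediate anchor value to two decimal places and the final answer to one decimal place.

Form 1 → anchor (Cohort 1): v = (2.5/14.2)(40 − 61.8) + 11.9 = 8.06
anchor → Form 2 (Cohort 2): y = (19.4/2.2)(8.06 − 13.8) + 52.3 = 1.7

1.7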